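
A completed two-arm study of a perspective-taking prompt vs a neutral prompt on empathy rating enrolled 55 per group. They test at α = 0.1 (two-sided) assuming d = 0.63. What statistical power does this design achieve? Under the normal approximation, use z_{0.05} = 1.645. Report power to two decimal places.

For two equal groups, power = Φ(d·√(n/2) − z_{α/2}).
d·√(n/2) = 0.63 × √(55/2) = 0.63 × 5.244 = 3.304.
z_β = 3.304 − 1.645 = 1.659.
Power = Φ(1.659) = 0.951.

power ≈ 0.95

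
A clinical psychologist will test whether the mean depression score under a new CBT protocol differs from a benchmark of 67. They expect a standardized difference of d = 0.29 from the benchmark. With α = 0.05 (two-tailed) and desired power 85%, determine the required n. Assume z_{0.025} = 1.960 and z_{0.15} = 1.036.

For a one-sample test: n = ((z_{α/2} + z_β) / d)².
z_{α/2} + z_β = 1.960 + 1.036 = 2.996.
n = (2.996 / 0.29)² = 10.331² = 106.73.
Round up.

n = 107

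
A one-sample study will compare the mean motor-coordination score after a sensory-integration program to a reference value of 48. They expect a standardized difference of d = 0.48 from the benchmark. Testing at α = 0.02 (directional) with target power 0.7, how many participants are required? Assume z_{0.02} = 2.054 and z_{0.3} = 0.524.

For a one-sample test: n = ((z_{α} + z_β) / d)².
z_{α} + z_β = 2.054 + 0.524 = 2.578.
n = (2.578 / 0.48)² = 5.371² = 28.85.
Round up.

n = 29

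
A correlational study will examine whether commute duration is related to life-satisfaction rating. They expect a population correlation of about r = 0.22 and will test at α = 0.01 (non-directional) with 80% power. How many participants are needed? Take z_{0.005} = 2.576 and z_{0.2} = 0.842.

n = 237

Fisher's z: C = ½·ln((1+r)/(1−r)) = ½·ln(1.5641) = 0.2237.
n = ((z_{α/2} + z_β)/C)² + 3.
(2.576 + 0.842) / 0.2237 = 3.418 / 0.2237 = 15.279.
n = 15.279² + 3 = 233.46 + 3 = 236.5.
Round up.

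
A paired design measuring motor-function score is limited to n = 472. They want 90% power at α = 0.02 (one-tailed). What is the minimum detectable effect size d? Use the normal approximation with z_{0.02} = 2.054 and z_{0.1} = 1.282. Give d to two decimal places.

For a single sample (or paired design) of n = 472: d_min = (z_{α} + z_β)/√n.
z-sum = 2.054 + 1.282 = 3.336.
d_min = 3.336 / √472 = 3.336 / 21.726 = 0.154.

d_min ≈ 0.15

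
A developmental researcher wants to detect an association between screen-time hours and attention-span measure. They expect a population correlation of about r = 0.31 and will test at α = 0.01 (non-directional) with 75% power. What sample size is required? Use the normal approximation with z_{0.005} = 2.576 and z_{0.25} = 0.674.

Fisher's z: C = ½·ln((1+r)/(1−r)) = ½·ln(1.8986) = 0.3205.
n = ((z_{α/2} + z_β)/C)² + 3.
(2.576 + 0.674) / 0.3205 = 3.250 / 0.3205 = 10.140.
n = 10.140² + 3 = 102.83 + 3 = 105.8.
Round up.

n = 106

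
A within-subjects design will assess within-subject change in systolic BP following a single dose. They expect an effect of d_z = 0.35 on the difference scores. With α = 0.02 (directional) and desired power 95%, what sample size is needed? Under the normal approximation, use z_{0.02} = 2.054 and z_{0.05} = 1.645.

For a paired (one-sample on differences) test: n = ((z_{α} + z_β) / d)².
z_{α} + z_β = 2.054 + 1.645 = 3.699.
n = (3.699 / 0.35)² = 10.569² = 111.69.
Round up.

n = 112 pairs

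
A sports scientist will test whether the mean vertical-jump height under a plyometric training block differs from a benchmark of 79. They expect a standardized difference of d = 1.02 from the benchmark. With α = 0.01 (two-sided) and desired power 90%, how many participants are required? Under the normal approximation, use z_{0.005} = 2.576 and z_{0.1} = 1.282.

n = 15

For a one-sample test: n = ((z_{α/2} + z_β) / d)².
z_{α/2} + z_β = 2.576 + 1.282 = 3.858.
n = (3.858 / 1.02)² = 3.782² = 14.31.
Round up.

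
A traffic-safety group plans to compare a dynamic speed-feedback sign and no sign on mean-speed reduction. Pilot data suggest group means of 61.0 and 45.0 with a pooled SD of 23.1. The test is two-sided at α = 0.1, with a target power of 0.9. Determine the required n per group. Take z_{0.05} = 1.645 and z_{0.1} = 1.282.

n = 36 per group

Cohen's d = |M₁ − M₂| / SD_pooled = |61.0 − 45.0| / 23.1 = 16.0 / 23.1 = 0.693.
For two independent groups with equal n: n = 2·((z_{α/2} + z_β) / d)².
z_{α/2} + z_β = 1.645 + 1.282 = 2.927.
n = 2 × (2.927 / 0.693)² = 2 × 4.224² = 2 × 17.84 = 35.7.
Round up to the next whole participant.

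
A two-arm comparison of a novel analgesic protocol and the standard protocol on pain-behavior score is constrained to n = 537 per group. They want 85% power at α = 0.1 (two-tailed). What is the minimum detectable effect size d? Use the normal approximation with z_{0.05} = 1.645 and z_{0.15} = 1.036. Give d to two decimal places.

d_min ≈ 0.16

For two independent groups of n = 537 each: d_min = (z_{α/2} + z_β)·√(2/n).
z-sum = 1.645 + 1.036 = 2.681.
d_min = 2.681 × √(2/537) = 2.681 × 0.0610 = 0.164.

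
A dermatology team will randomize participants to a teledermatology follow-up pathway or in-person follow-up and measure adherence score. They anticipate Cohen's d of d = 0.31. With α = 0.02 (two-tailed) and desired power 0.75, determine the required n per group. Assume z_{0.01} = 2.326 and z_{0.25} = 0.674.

n = 188 per group

For two independent groups with equal n: n = 2·((z_{α/2} + z_β) / d)².
z_{α/2} + z_β = 2.326 + 0.674 = 3.000.
n = 2 × (3.000 / 0.31)² = 2 × 9.677² = 2 × 93.65 = 187.3.
Round up to the next whole participant.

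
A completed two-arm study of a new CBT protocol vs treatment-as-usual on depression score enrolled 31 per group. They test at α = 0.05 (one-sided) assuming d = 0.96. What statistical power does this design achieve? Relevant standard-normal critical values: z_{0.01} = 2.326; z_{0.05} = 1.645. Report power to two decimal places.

For two equal groups, power = Φ(d·√(n/2) − z_{α}).
d·√(n/2) = 0.96 × √(31/2) = 0.96 × 3.937 = 3.780.
z_β = 3.780 − 1.645 = 2.135.
Power = Φ(2.135) = 0.984.

power ≈ 0.98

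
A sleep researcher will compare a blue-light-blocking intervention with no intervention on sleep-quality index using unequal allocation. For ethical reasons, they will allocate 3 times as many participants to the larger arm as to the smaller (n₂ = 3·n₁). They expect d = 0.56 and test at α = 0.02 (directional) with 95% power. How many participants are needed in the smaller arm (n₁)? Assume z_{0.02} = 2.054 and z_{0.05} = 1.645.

n₁ = 59

With allocation ratio k = n₂/n₁ = 3, Var(x̄₁−x̄₂) = σ²(1/n₁ + 1/(k·n₁)) = σ²·(k+1)/(k·n₁).
So n₁ = (1 + 1/k)·((z_{α} + z_β)/d)² = 1.333 × (3.699/0.56)².
n₁ = 1.333 × 43.63 = 58.2.
Round up: n₁ = 59, giving n₂ = 3 × 59 = 177.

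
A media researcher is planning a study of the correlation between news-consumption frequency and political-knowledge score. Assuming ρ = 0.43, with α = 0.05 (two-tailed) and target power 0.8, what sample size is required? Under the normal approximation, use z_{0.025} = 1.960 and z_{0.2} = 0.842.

n = 41

Fisher's z: C = ½·ln((1+r)/(1−r)) = ½·ln(2.5088) = 0.4599.
n = ((z_{α/2} + z_β)/C)² + 3.
(1.960 + 0.842) / 0.4599 = 2.802 / 0.4599 = 6.093.
n = 6.093² + 3 = 37.12 + 3 = 40.1.
Round up.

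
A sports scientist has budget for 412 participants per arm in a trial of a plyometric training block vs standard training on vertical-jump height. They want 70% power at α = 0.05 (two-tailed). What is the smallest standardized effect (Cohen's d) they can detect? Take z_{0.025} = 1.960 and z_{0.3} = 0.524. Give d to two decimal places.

d_min ≈ 0.17

For two independent groups of n = 412 each: d_min = (z_{α/2} + z_β)·√(2/n).
z-sum = 1.960 + 0.524 = 2.484.
d_min = 2.484 × √(2/412) = 2.484 × 0.0697 = 0.173.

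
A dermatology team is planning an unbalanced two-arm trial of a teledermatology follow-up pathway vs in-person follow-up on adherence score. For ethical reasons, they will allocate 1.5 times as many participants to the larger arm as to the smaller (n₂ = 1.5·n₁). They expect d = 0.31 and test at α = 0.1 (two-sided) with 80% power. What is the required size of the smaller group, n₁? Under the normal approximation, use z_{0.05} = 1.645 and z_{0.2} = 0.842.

With allocation ratio k = n₂/n₁ = 1.5, Var(x̄₁−x̄₂) = σ²(1/n₁ + 1/(k·n₁)) = σ²·(k+1)/(k·n₁).
So n₁ = (1 + 1/k)·((z_{α/2} + z_β)/d)² = 1.667 × (2.487/0.31)².
n₁ = 1.667 × 64.36 = 107.3.
Round up: n₁ = 108, giving n₂ = 1.5 × 108 = 162.

n₁ = 108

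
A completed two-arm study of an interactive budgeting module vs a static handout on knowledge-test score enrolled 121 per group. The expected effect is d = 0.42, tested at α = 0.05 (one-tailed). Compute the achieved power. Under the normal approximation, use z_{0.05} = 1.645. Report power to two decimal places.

power ≈ 0.95

For two equal groups, power = Φ(d·√(n/2) − z_{α}).
d·√(n/2) = 0.42 × √(121/2) = 0.42 × 7.778 = 3.267.
z_β = 3.267 − 1.645 = 1.622.
Power = Φ(1.622) = 0.948.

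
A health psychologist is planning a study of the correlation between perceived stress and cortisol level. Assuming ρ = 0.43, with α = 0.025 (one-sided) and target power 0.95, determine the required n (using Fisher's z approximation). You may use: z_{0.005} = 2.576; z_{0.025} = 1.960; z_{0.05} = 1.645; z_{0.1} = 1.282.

Fisher's z: C = ½·ln((1+r)/(1−r)) = ½·ln(2.5088) = 0.4599.
n = ((z_{α} + z_β)/C)² + 3.
(1.960 + 1.645) / 0.4599 = 3.605 / 0.4599 = 7.839.
n = 7.839² + 3 = 61.44 + 3 = 64.4.
Round up.

n = 65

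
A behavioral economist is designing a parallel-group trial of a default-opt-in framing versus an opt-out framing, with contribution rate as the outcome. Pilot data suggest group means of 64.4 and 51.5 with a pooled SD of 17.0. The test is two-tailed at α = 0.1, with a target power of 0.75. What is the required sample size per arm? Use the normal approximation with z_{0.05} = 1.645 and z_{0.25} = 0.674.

n = 19 per group

Cohen's d = |M₁ − M₂| / SD_pooled = |64.4 − 51.5| / 17.0 = 12.9 / 17.0 = 0.759.
For two independent groups with equal n: n = 2·((z_{α/2} + z_β) / d)².
z_{α/2} + z_β = 1.645 + 0.674 = 2.319.
n = 2 × (2.319 / 0.759)² = 2 × 3.055² = 2 × 9.34 = 18.7.
Round up to the next whole participant.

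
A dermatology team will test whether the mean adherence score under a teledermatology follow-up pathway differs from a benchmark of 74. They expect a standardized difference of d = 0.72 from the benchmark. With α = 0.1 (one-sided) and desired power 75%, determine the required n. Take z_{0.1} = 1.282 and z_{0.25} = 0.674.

n = 8

For a one-sample test: n = ((z_{α} + z_β) / d)².
z_{α} + z_β = 1.282 + 0.674 = 1.956.
n = (1.956 / 0.72)² = 2.717² = 7.38.
Round up.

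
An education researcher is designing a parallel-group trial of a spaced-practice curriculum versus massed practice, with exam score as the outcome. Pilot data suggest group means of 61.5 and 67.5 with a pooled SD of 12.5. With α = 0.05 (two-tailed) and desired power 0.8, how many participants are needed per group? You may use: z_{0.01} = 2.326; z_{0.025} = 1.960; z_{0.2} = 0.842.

Cohen's d = |M₁ − M₂| / SD_pooled = |61.5 − 67.5| / 12.5 = 6.0 / 12.5 = 0.480.
For two independent groups with equal n: n = 2·((z_{α/2} + z_β) / d)².
z_{α/2} + z_β = 1.960 + 0.842 = 2.802.
n = 2 × (2.802 / 0.480)² = 2 × 5.838² = 2 × 34.08 = 68.2.
Round up to the next whole participant.

n = 69 per group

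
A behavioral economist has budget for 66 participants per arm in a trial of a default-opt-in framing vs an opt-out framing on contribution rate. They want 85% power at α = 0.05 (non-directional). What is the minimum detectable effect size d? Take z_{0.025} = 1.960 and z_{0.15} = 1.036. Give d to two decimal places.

d_min ≈ 0.52

For two independent groups of n = 66 each: d_min = (z_{α/2} + z_β)·√(2/n).
z-sum = 1.960 + 1.036 = 2.996.
d_min = 2.996 × √(2/66) = 2.996 × 0.1741 = 0.522.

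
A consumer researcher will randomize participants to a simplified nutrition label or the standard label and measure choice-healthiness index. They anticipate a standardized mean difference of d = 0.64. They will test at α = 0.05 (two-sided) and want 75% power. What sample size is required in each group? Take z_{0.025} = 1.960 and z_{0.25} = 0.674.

For two independent groups with equal n: n = 2·((z_{α/2} + z_β) / d)².
z_{α/2} + z_β = 1.960 + 0.674 = 2.634.
n = 2 × (2.634 / 0.64)² = 2 × 4.116² = 2 × 16.94 = 33.9.
Round up to the next whole participant.

n = 34 per group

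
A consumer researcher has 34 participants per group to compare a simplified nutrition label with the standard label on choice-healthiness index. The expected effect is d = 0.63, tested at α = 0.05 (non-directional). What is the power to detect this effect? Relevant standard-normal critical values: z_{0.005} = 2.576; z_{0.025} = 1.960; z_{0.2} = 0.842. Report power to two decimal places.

power ≈ 0.74

For two equal groups, power = Φ(d·√(n/2) − z_{α/2}).
d·√(n/2) = 0.63 × √(34/2) = 0.63 × 4.123 = 2.598.
z_β = 2.598 − 1.960 = 0.638.
Power = Φ(0.638) = 0.738.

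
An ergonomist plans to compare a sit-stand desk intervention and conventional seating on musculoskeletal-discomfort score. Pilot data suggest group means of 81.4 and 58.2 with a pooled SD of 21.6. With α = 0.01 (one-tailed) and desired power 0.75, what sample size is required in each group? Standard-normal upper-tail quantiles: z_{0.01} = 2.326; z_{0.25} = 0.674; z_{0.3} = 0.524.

Cohen's d = |M₁ − M₂| / SD_pooled = |81.4 − 58.2| / 21.6 = 23.2 / 21.6 = 1.074.
For two independent groups with equal n: n = 2·((z_{α} + z_β) / d)².
z_{α} + z_β = 2.326 + 0.674 = 3.000.
n = 2 × (3.000 / 1.074)² = 2 × 2.793² = 2 × 7.80 = 15.6.
Round up to the next whole participant.

n = 16 per group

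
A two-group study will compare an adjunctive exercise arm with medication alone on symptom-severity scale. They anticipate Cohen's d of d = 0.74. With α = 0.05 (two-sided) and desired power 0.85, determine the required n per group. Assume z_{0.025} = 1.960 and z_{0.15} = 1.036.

For two independent groups with equal n: n = 2·((z_{α/2} + z_β) / d)².
z_{α/2} + z_β = 1.960 + 1.036 = 2.996.
n = 2 × (2.996 / 0.74)² = 2 × 4.049² = 2 × 16.39 = 32.8.
Round up to the next whole participant.

n = 33 per group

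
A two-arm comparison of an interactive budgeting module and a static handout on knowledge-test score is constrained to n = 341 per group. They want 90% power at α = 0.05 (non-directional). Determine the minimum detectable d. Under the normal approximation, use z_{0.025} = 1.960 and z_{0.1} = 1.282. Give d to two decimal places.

For two independent groups of n = 341 each: d_min = (z_{α/2} + z_β)·√(2/n).
z-sum = 1.960 + 1.282 = 3.242.
d_min = 3.242 × √(2/341) = 3.242 × 0.0766 = 0.248.

d_min ≈ 0.25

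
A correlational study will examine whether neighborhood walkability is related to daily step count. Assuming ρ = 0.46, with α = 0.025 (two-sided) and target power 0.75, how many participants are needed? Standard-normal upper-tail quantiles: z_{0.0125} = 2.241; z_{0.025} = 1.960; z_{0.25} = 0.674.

Fisher's z: C = ½·ln((1+r)/(1−r)) = ½·ln(2.7037) = 0.4973.
n = ((z_{α/2} + z_β)/C)² + 3.
(2.241 + 0.674) / 0.4973 = 2.915 / 0.4973 = 5.862.
n = 5.862² + 3 = 34.36 + 3 = 37.4.
Round up.

n = 38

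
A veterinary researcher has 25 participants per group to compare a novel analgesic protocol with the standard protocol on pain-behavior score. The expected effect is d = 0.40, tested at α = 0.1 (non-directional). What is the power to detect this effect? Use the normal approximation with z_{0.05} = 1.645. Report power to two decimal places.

power ≈ 0.41

For two equal groups, power = Φ(d·√(n/2) − z_{α/2}).
d·√(n/2) = 0.40 × √(25/2) = 0.40 × 3.536 = 1.414.
z_β = 1.414 − 1.645 = -0.231.
Power = Φ(-0.231) = 0.409.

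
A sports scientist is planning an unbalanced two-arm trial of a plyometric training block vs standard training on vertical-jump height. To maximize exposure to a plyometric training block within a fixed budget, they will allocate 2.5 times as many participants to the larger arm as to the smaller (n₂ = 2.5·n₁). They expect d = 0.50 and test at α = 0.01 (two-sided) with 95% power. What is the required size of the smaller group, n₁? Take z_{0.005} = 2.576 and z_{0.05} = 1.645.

With allocation ratio k = n₂/n₁ = 2.5, Var(x̄₁−x̄₂) = σ²(1/n₁ + 1/(k·n₁)) = σ²·(k+1)/(k·n₁).
So n₁ = (1 + 1/k)·((z_{α/2} + z_β)/d)² = 1.400 × (4.221/0.50)².
n₁ = 1.400 × 71.27 = 99.8.
Round up: n₁ = 100, giving n₂ = 2.5 × 100 = 250.

n₁ = 100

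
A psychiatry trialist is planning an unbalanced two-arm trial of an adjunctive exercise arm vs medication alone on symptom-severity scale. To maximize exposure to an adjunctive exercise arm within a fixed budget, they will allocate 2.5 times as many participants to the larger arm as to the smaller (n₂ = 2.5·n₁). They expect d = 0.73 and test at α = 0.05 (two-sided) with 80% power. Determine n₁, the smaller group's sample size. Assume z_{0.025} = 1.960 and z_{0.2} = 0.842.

n₁ = 21

With allocation ratio k = n₂/n₁ = 2.5, Var(x̄₁−x̄₂) = σ²(1/n₁ + 1/(k·n₁)) = σ²·(k+1)/(k·n₁).
So n₁ = (1 + 1/k)·((z_{α/2} + z_β)/d)² = 1.400 × (2.802/0.73)².
n₁ = 1.400 × 14.73 = 20.6.
Round up: n₁ = 21, giving n₂ = ⌈2.5 × 21⌉ = ⌈52.5⌉ = 53.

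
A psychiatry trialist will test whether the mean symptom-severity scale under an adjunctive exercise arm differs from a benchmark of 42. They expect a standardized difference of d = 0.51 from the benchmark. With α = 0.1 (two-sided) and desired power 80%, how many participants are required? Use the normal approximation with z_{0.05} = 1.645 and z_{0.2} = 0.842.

n = 24

For a one-sample test: n = ((z_{α/2} + z_β) / d)².
z_{α/2} + z_β = 1.645 + 0.842 = 2.487.
n = (2.487 / 0.51)² = 4.876² = 23.78.
Round up.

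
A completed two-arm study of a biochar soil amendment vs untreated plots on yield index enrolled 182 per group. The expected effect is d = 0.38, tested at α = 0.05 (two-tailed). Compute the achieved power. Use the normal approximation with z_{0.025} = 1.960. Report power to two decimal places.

For two equal groups, power = Φ(d·√(n/2) − z_{α/2}).
d·√(n/2) = 0.38 × √(182/2) = 0.38 × 9.539 = 3.625.
z_β = 3.625 − 1.960 = 1.665.
Power = Φ(1.665) = 0.952.

power ≈ 0.95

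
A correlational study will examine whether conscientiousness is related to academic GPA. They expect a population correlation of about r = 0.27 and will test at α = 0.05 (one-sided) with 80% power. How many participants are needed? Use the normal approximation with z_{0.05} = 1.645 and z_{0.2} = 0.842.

n = 84

Fisher's z: C = ½·ln((1+r)/(1−r)) = ½·ln(1.7397) = 0.2769.
n = ((z_{α} + z_β)/C)² + 3.
(1.645 + 0.842) / 0.2769 = 2.487 / 0.2769 = 8.982.
n = 8.982² + 3 = 80.67 + 3 = 83.7.
Round up.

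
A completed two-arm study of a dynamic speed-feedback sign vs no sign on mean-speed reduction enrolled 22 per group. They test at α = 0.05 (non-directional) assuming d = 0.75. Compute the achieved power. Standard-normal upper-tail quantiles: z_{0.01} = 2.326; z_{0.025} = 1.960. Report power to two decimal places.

power ≈ 0.70

For two equal groups, power = Φ(d·√(n/2) − z_{α/2}).
d·√(n/2) = 0.75 × √(22/2) = 0.75 × 3.317 = 2.487.
z_β = 2.487 − 1.960 = 0.527.
Power = Φ(0.527) = 0.701.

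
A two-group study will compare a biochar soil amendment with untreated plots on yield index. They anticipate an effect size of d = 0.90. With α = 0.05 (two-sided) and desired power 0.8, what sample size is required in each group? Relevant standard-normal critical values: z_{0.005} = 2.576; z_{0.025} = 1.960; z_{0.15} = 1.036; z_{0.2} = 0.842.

n = 20 per group

For two independent groups with equal n: n = 2·((z_{α/2} + z_β) / d)².
z_{α/2} + z_β = 1.960 + 0.842 = 2.802.
n = 2 × (2.802 / 0.90)² = 2 × 3.113² = 2 × 9.69 = 19.4.
Round up to the next whole participant.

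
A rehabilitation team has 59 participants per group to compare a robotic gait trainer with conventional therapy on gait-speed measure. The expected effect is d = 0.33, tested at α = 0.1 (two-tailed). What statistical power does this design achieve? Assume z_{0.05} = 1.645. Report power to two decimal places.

power ≈ 0.56

For two equal groups, power = Φ(d·√(n/2) − z_{α/2}).
d·√(n/2) = 0.33 × √(59/2) = 0.33 × 5.431 = 1.792.
z_β = 1.792 − 1.645 = 0.147.
Power = Φ(0.147) = 0.559.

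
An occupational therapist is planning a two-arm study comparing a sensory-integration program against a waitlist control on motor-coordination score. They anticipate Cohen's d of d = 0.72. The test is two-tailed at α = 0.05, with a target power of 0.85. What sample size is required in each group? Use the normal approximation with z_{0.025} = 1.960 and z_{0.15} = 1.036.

For two independent groups with equal n: n = 2·((z_{α/2} + z_β) / d)².
z_{α/2} + z_β = 1.960 + 1.036 = 2.996.
n = 2 × (2.996 / 0.72)² = 2 × 4.161² = 2 × 17.31 = 34.6.
Round up to the next whole participant.

n = 35 per group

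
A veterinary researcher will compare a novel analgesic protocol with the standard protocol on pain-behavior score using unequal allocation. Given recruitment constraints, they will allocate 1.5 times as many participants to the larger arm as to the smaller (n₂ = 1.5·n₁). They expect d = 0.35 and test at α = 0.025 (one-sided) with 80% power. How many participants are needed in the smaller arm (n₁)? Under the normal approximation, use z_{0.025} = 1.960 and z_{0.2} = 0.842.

n₁ = 107

With allocation ratio k = n₂/n₁ = 1.5, Var(x̄₁−x̄₂) = σ²(1/n₁ + 1/(k·n₁)) = σ²·(k+1)/(k·n₁).
So n₁ = (1 + 1/k)·((z_{α} + z_β)/d)² = 1.667 × (2.802/0.35)².
n₁ = 1.667 × 64.09 = 106.8.
Round up: n₁ = 107, giving n₂ = ⌈1.5 × 107⌉ = ⌈160.5⌉ = 161.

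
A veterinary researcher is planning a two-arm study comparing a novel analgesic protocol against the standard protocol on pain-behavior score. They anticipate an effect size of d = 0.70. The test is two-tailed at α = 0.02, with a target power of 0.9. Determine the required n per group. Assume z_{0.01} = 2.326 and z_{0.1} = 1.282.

n = 54 per group

For two independent groups with equal n: n = 2·((z_{α/2} + z_β) / d)².
z_{α/2} + z_β = 2.326 + 1.282 = 3.608.
n = 2 × (3.608 / 0.70)² = 2 × 5.154² = 2 × 26.57 = 53.1.
Round up to the next whole participant.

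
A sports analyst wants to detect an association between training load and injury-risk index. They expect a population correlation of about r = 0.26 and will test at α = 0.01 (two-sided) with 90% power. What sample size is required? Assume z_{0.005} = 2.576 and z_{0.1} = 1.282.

n = 214

Fisher's z: C = ½·ln((1+r)/(1−r)) = ½·ln(1.7027) = 0.2661.
n = ((z_{α/2} + z_β)/C)² + 3.
(2.576 + 1.282) / 0.2661 = 3.858 / 0.2661 = 14.498.
n = 14.498² + 3 = 210.20 + 3 = 213.2.
Round up.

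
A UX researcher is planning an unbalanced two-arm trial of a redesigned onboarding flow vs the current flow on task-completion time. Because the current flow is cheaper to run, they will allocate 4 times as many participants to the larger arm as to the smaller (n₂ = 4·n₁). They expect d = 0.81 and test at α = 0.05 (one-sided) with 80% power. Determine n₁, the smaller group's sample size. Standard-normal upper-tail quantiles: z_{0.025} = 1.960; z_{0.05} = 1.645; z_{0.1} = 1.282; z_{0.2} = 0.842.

n₁ = 12

With allocation ratio k = n₂/n₁ = 4, Var(x̄₁−x̄₂) = σ²(1/n₁ + 1/(k·n₁)) = σ²·(k+1)/(k·n₁).
So n₁ = (1 + 1/k)·((z_{α} + z_β)/d)² = 1.250 × (2.487/0.81)².
n₁ = 1.250 × 9.43 = 11.8.
Round up: n₁ = 12, giving n₂ = 4 × 12 = 48.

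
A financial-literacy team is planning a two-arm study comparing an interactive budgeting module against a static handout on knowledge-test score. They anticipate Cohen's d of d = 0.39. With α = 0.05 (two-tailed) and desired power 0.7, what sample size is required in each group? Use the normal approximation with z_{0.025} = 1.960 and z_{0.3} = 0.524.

For two independent groups with equal n: n = 2·((z_{α/2} + z_β) / d)².
z_{α/2} + z_β = 1.960 + 0.524 = 2.484.
n = 2 × (2.484 / 0.39)² = 2 × 6.369² = 2 × 40.57 = 81.1.
Round up to the next whole participant.

n = 82 per group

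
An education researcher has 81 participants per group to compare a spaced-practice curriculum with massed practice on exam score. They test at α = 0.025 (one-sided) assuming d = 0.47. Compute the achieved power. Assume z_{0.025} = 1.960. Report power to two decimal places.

For two equal groups, power = Φ(d·√(n/2) − z_{α}).
d·√(n/2) = 0.47 × √(81/2) = 0.47 × 6.364 = 2.991.
z_β = 2.991 − 1.960 = 1.031.
Power = Φ(1.031) = 0.849.

power ≈ 0.85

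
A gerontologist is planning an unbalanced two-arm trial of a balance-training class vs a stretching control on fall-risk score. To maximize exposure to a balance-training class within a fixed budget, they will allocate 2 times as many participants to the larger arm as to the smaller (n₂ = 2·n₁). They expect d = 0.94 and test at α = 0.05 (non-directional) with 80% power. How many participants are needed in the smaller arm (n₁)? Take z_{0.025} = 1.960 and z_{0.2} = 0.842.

n₁ = 14

With allocation ratio k = n₂/n₁ = 2, Var(x̄₁−x̄₂) = σ²(1/n₁ + 1/(k·n₁)) = σ²·(k+1)/(k·n₁).
So n₁ = (1 + 1/k)·((z_{α/2} + z_β)/d)² = 1.500 × (2.802/0.94)².
n₁ = 1.500 × 8.89 = 13.3.
Round up: n₁ = 14, giving n₂ = 2 × 14 = 28.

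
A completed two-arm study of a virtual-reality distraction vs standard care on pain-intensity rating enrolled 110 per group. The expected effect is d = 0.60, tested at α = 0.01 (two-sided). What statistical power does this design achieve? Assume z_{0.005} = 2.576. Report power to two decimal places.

power ≈ 0.97

For two equal groups, power = Φ(d·√(n/2) − z_{α/2}).
d·√(n/2) = 0.60 × √(110/2) = 0.60 × 7.416 = 4.450.
z_β = 4.450 − 2.576 = 1.874.
Power = Φ(1.874) = 0.970.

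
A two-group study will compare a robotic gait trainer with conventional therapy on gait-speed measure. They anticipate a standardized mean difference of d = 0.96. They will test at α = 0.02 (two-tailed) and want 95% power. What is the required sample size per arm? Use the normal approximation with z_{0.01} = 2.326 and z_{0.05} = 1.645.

n = 35 per group

For two independent groups with equal n: n = 2·((z_{α/2} + z_β) / d)².
z_{α/2} + z_β = 2.326 + 1.645 = 3.971.
n = 2 × (3.971 / 0.96)² = 2 × 4.136² = 2 × 17.11 = 34.2.
Round up to the next whole participant.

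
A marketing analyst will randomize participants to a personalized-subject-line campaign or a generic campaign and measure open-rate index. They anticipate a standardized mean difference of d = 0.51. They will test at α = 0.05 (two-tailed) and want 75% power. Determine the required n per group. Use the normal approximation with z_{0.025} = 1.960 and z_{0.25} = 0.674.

For two independent groups with equal n: n = 2·((z_{α/2} + z_β) / d)².
z_{α/2} + z_β = 1.960 + 0.674 = 2.634.
n = 2 × (2.634 / 0.51)² = 2 × 5.165² = 2 × 26.67 = 53.3.
Round up to the next whole participant.

n = 54 per group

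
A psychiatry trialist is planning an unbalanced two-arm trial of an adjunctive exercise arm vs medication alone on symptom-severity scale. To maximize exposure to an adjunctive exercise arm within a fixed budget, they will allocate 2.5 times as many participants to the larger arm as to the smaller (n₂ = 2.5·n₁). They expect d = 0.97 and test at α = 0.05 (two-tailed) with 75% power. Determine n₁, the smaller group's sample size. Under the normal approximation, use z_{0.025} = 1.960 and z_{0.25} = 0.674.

With allocation ratio k = n₂/n₁ = 2.5, Var(x̄₁−x̄₂) = σ²(1/n₁ + 1/(k·n₁)) = σ²·(k+1)/(k·n₁).
So n₁ = (1 + 1/k)·((z_{α/2} + z_β)/d)² = 1.400 × (2.634/0.97)².
n₁ = 1.400 × 7.37 = 10.3.
Round up: n₁ = 11, giving n₂ = ⌈2.5 × 11⌉ = ⌈27.5⌉ = 28.

n₁ = 11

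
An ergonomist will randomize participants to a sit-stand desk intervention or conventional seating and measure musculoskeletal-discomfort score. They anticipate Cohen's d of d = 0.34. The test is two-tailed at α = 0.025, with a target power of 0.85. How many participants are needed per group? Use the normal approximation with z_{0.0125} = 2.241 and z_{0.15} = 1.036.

n = 186 per group

For two independent groups with equal n: n = 2·((z_{α/2} + z_β) / d)².
z_{α/2} + z_β = 2.241 + 1.036 = 3.277.
n = 2 × (3.277 / 0.34)² = 2 × 9.638² = 2 × 92.90 = 185.8.
Round up to the next whole participant.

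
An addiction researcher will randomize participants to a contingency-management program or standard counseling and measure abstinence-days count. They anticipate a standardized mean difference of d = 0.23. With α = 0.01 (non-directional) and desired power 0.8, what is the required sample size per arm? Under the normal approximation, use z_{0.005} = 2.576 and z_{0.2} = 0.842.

For two independent groups with equal n: n = 2·((z_{α/2} + z_β) / d)².
z_{α/2} + z_β = 2.576 + 0.842 = 3.418.
n = 2 × (3.418 / 0.23)² = 2 × 14.861² = 2 × 220.85 = 441.7.
Round up to the next whole participant.

n = 442 per group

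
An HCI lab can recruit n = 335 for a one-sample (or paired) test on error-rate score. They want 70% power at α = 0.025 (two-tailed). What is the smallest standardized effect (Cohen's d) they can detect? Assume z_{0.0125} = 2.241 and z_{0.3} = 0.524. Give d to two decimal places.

For a single sample (or paired design) of n = 335: d_min = (z_{α/2} + z_β)/√n.
z-sum = 2.241 + 0.524 = 2.765.
d_min = 2.765 / √335 = 2.765 / 18.303 = 0.151.

d_min ≈ 0.15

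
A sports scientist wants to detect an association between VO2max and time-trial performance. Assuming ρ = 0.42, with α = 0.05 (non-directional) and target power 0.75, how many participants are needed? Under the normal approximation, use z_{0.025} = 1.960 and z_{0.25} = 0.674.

Fisher's z: C = ½·ln((1+r)/(1−r)) = ½·ln(2.4483) = 0.4477.
n = ((z_{α/2} + z_β)/C)² + 3.
(1.960 + 0.674) / 0.4477 = 2.634 / 0.4477 = 5.883.
n = 5.883² + 3 = 34.61 + 3 = 37.6.
Round up.

n = 38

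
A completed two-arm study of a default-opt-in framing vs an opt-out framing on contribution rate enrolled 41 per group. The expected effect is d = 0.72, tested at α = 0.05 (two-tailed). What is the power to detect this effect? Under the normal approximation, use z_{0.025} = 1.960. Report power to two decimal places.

For two equal groups, power = Φ(d·√(n/2) − z_{α/2}).
d·√(n/2) = 0.72 × √(41/2) = 0.72 × 4.528 = 3.260.
z_β = 3.260 − 1.960 = 1.300.
Power = Φ(1.300) = 0.903.

power ≈ 0.90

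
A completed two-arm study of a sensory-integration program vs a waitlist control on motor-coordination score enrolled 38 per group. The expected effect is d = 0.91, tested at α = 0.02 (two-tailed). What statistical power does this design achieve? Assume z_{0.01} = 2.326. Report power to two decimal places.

power ≈ 0.95

For two equal groups, power = Φ(d·√(n/2) − z_{α/2}).
d·√(n/2) = 0.91 × √(38/2) = 0.91 × 4.359 = 3.967.
z_β = 3.967 − 2.326 = 1.641.
Power = Φ(1.641) = 0.950.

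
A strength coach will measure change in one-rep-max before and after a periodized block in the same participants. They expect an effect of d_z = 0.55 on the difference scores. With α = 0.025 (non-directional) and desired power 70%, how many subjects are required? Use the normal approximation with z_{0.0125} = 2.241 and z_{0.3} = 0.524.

n = 26 pairs

For a paired (one-sample on differences) test: n = ((z_{α/2} + z_β) / d)².
z_{α/2} + z_β = 2.241 + 0.524 = 2.765.
n = (2.765 / 0.55)² = 5.027² = 25.27.
Round up.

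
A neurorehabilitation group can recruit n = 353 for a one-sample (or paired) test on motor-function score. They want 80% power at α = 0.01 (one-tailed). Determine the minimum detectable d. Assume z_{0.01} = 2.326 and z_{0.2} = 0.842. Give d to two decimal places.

d_min ≈ 0.17

For a single sample (or paired design) of n = 353: d_min = (z_{α} + z_β)/√n.
z-sum = 2.326 + 0.842 = 3.168.
d_min = 3.168 / √353 = 3.168 / 18.788 = 0.169.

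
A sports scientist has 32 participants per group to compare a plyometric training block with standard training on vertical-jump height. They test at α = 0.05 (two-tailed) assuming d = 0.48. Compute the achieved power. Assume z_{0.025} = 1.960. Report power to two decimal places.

For two equal groups, power = Φ(d·√(n/2) − z_{α/2}).
d·√(n/2) = 0.48 × √(32/2) = 0.48 × 4.000 = 1.920.
z_β = 1.920 − 1.960 = -0.040.
Power = Φ(-0.040) = 0.484.

power ≈ 0.48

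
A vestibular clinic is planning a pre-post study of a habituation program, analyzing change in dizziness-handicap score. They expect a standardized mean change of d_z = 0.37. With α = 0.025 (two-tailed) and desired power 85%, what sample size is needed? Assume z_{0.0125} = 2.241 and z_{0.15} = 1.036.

n = 79 pairs

For a paired (one-sample on differences) test: n = ((z_{α/2} + z_β) / d)².
z_{α/2} + z_β = 2.241 + 1.036 = 3.277.
n = (3.277 / 0.37)² = 8.857² = 78.44.
Round up.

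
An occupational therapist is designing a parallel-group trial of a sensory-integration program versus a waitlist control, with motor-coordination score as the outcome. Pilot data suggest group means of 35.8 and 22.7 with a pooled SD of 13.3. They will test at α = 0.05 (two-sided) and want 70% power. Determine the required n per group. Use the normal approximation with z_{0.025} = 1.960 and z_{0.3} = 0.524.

Cohen's d = |M₁ − M₂| / SD_pooled = |35.8 − 22.7| / 13.3 = 13.1 / 13.3 = 0.985.
For two independent groups with equal n: n = 2·((z_{α/2} + z_β) / d)².
z_{α/2} + z_β = 1.960 + 0.524 = 2.484.
n = 2 × (2.484 / 0.985)² = 2 × 2.522² = 2 × 6.36 = 12.7.
Round up to the next whole participant.

n = 13 per group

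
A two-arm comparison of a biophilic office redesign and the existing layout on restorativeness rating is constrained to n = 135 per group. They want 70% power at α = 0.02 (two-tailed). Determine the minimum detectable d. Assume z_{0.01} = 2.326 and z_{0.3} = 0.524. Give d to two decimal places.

For two independent groups of n = 135 each: d_min = (z_{α/2} + z_β)·√(2/n).
z-sum = 2.326 + 0.524 = 2.850.
d_min = 2.850 × √(2/135) = 2.850 × 0.1217 = 0.347.

d_min ≈ 0.35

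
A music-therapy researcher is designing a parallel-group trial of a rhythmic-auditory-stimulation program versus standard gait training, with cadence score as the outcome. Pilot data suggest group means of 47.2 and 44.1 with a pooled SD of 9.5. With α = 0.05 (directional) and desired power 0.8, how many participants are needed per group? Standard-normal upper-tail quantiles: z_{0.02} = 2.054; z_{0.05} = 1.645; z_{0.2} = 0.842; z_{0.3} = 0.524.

n = 117 per group

Cohen's d = |M₁ − M₂| / SD_pooled = |47.2 − 44.1| / 9.5 = 3.1 / 9.5 = 0.326.
For two independent groups with equal n: n = 2·((z_{α} + z_β) / d)².
z_{α} + z_β = 1.645 + 0.842 = 2.487.
n = 2 × (2.487 / 0.326)² = 2 × 7.629² = 2 × 58.20 = 116.4.
Round up to the next whole participant.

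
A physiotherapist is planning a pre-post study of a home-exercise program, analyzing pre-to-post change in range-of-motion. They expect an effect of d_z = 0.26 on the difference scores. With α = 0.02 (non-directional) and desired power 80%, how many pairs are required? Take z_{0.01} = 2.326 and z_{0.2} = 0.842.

For a paired (one-sample on differences) test: n = ((z_{α/2} + z_β) / d)².
z_{α/2} + z_β = 2.326 + 0.842 = 3.168.
n = (3.168 / 0.26)² = 12.185² = 148.46.
Round up.

n = 149 pairs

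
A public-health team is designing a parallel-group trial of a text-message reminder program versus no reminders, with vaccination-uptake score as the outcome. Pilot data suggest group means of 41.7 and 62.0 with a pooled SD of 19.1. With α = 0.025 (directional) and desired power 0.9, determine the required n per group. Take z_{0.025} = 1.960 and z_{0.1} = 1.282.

Cohen's d = |M₁ − M₂| / SD_pooled = |41.7 − 62.0| / 19.1 = 20.3 / 19.1 = 1.063.
For two independent groups with equal n: n = 2·((z_{α} + z_β) / d)².
z_{α} + z_β = 1.960 + 1.282 = 3.242.
n = 2 × (3.242 / 1.063)² = 2 × 3.050² = 2 × 9.30 = 18.6.
Round up to the next whole participant.

n = 19 per group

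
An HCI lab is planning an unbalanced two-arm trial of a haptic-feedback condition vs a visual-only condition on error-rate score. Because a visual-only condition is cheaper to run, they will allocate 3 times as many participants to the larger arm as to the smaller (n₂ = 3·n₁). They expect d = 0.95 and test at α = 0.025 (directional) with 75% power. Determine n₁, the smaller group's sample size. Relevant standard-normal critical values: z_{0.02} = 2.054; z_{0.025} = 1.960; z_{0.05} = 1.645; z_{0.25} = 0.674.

n₁ = 11

With allocation ratio k = n₂/n₁ = 3, Var(x̄₁−x̄₂) = σ²(1/n₁ + 1/(k·n₁)) = σ²·(k+1)/(k·n₁).
So n₁ = (1 + 1/k)·((z_{α} + z_β)/d)² = 1.333 × (2.634/0.95)².
n₁ = 1.333 × 7.69 = 10.2.
Round up: n₁ = 11, giving n₂ = 3 × 11 = 33.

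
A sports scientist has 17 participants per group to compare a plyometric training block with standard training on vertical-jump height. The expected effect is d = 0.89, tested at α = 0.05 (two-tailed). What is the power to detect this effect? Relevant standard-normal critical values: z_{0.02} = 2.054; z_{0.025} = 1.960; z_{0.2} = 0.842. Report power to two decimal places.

power ≈ 0.74

For two equal groups, power = Φ(d·√(n/2) − z_{α/2}).
d·√(n/2) = 0.89 × √(17/2) = 0.89 × 2.915 = 2.595.
z_β = 2.595 − 1.960 = 0.635.
Power = Φ(0.635) = 0.737.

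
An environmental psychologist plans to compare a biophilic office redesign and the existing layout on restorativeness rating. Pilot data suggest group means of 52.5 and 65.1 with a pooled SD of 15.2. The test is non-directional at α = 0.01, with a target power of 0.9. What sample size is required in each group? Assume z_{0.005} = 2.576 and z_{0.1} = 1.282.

n = 44 per group

Cohen's d = |M₁ − M₂| / SD_pooled = |52.5 − 65.1| / 15.2 = 12.6 / 15.2 = 0.829.
For two independent groups with equal n: n = 2·((z_{α/2} + z_β) / d)².
z_{α/2} + z_β = 2.576 + 1.282 = 3.858.
n = 2 × (3.858 / 0.829)² = 2 × 4.654² = 2 × 21.66 = 43.3.
Round up to the next whole participant.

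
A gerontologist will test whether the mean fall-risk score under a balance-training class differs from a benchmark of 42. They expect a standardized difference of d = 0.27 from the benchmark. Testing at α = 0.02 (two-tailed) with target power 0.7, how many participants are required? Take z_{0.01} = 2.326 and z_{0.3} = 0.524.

For a one-sample test: n = ((z_{α/2} + z_β) / d)².
z_{α/2} + z_β = 2.326 + 0.524 = 2.850.
n = (2.850 / 0.27)² = 10.556² = 111.42.
Round up.

n = 112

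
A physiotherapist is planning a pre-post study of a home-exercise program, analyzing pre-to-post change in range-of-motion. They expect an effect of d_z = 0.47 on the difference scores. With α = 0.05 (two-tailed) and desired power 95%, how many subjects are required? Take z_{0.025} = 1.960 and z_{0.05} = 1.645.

n = 59 pairs

For a paired (one-sample on differences) test: n = ((z_{α/2} + z_β) / d)².
z_{α/2} + z_β = 1.960 + 1.645 = 3.605.
n = (3.605 / 0.47)² = 7.670² = 58.83.
Round up.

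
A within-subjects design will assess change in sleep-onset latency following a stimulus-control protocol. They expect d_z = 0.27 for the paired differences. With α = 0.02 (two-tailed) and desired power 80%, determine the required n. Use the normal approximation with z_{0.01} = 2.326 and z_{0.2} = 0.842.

For a paired (one-sample on differences) test: n = ((z_{α/2} + z_β) / d)².
z_{α/2} + z_β = 2.326 + 0.842 = 3.168.
n = (3.168 / 0.27)² = 11.733² = 137.67.
Round up.

n = 138 pairs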